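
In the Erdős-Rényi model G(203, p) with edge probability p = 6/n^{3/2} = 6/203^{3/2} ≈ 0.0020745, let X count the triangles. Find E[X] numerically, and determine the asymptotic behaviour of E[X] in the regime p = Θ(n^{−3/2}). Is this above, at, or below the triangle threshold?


Number of potential triangles: C(203, 3) = 1373701.
Each occurs with probability p³ ≈ (0.0020745)³ ≈ 8.9273298e-09.
By linearity: E[X] = C(203, 3)·p³ ≈ 1373701 · 8.9273298e-09 ≈ 0.01226.
Since α = 3/2 > 1, p = c/n^{3/2} = o(1/n) is below the triangle threshold p ~ 1/n. Asymptotically E[X] ~ (c³/6)·n^{3(1−α)} = (6³/6)·n^{-1.5} → 0, so by Markov's inequality G has no triangles w.h.p.

E[X] ≈ 0.01226; in regime p = Θ(1/n^{3/2}) E[X] tends to 0 (below the triangle threshold p ~ 1/n).


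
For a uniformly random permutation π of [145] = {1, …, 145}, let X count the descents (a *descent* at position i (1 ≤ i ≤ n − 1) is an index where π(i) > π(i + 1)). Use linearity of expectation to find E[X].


Write X = Σ X_I over i = 1, …, 144, with X_I the indicator of one descent.
There are 144 indicators.
For each fixed i, the pair (π(i), π(i+1)) is a uniformly random ordered pair of distinct values from {1, …, 145}; by symmetry P[π(i) > π(i+1)] = 1/2.
By linearity: E[X] = 144 · (1/2) = (145 − 1) · (1/2) = 72 ≈ 72.000000.

E[X] = 72 = 72.000000.


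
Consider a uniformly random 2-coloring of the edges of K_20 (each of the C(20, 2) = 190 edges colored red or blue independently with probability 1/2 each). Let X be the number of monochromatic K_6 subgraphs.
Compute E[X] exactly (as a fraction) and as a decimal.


Let X = Σ_S X_S over the C(20, 6) = 38760 subsets S of size 6, where X_S = 1 if the K_6 on S is monochromatic.
For a fixed S, the K_6 on S has C(6, 2) = 15 edges. P[all 15 edges red] = (1/2)^15, and likewise for blue, so P[monochromatic] = 2·(1/2)^15 = 2^{1 − 15} = 1/16384.
By linearity: E[X] = C(20, 6) · 2^{1 − 15} = 38760 · 1/16384 = 4845/2048.
Numerically: E[X] ≈ 2.3657.

E[X] = C(20,6)·2^(1−C(6,2)) = 4845/2048 ≈ 2.3657.


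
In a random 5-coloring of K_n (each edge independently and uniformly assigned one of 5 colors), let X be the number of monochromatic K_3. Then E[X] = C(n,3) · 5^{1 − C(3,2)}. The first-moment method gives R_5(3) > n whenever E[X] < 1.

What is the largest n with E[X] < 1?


We need C(n, 3) · 5^{1 − 3} < 1, i.e. C(n, 3) < 5^{3 − 1} = 25.
Check values of n near the boundary:
  n = 4: C(4, 3) = 4; 4 < 25? YES
  n = 5: C(5, 3) = 10; 10 < 25? YES
  n = 6: C(6, 3) = 20; 20 < 25? YES
  n = 7: C(7, 3) = 35; 35 < 25? NO
  n = 8: C(8, 3) = 56; 56 < 25? NO
The largest n with C(n, 3) < 25 is n = 6 (where E[X] = 4/5 ≈ 0.80000). Hence R_5(3) > 6, i.e. R_5(3) ≥ 7.

Largest n = 6; hence R_5(3) > 6.


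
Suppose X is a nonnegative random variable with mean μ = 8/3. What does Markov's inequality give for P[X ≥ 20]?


μ = E[X] = 8/3, a = 20.
Markov: P[X ≥ 20] ≤ μ/a = (8/3)/20 = 2/15.
Numerically: ≈ 0.13333.
(Since a = 20 > μ = 2.66667, the bound 2/15 is < 1 and informative.)

P[X ≥ 20] ≤ 2/15 ≈ 0.13333.


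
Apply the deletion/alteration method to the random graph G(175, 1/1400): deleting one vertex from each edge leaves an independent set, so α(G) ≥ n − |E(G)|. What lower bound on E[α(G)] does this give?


E[|E(G)|] = C(175, 2)·p = 15225 · (1/1400) = 87/8.
E[α(G)] ≥ n − E[|E(G)|] = 175 − 87/8 = 1313/8.
Numerically: ≈ 164.125000.
(This is only a lower bound; the true E[α(G)] may be larger.)

E[α(G)] ≥ 1313/8 ≈ 164.125000.


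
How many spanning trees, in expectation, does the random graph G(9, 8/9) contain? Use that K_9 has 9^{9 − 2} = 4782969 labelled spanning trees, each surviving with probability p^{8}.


K_9 has 9^{9 − 2} = 4782969 labelled spanning trees.
For each such spanning tree H, let X_H = 1 if all 8 edges of H are present in G. Then P[X_H = 1] = p^{8} = (8/9)^{8} = 16777216/43046721.
By linearity of expectation: E[X] = Σ_H E[X_H] = 4782969 · p^{8} = 4782969 · 16777216/43046721 = 16777216/9.
Numerically: E[X] ≈ 1.86414e+06.

E[X] = 4782969 · (8/9)^{8} = 16777216/9 ≈ 1.86414e+06.


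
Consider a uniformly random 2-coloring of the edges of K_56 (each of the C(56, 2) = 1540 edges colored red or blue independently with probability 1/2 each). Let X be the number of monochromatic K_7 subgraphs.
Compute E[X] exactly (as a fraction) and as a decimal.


Let X = Σ_S X_S over the C(56, 7) = 231917400 subsets S of size 7, where X_S = 1 if the K_7 on S is monochromatic.
For a fixed S, the K_7 on S has C(7, 2) = 21 edges. P[all 21 edges red] = (1/2)^21, and likewise for blue, so P[monochromatic] = 2·(1/2)^21 = 2^{1 − 21} = 1/1048576.
By linearity of expectation: E[X] = C(56, 7) · 2^{1 − 21} = 231917400 · 1/1048576 = 28989675/131072.
Numerically: E[X] ≈ 221.1737.

E[X] = C(56,7)·2^(1−C(7,2)) = 28989675/131072 ≈ 221.1737.


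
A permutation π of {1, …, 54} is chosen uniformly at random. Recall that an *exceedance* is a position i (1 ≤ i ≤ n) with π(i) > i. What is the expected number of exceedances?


Write X = Σ_{i=1}^{54} X_i, where X_i = 1_{π(i) > i}.
For each fixed i, π(i) is uniform over {1, …, 54} (marginal of a uniform permutation), so P[π(i) > i] = (n − i)/n. Summing: Σ_{i=1}^{54} (n − i)/n = (0 + 1 + … + 53)/54 = 54(54 − 1)/(2·54) = (54 − 1)/2.
Hence E[X] = Σ_{i=1}^{54} (54 − i)/54 = 53/2 ≈ 26.500000.

E[X] = 53/2 = 26.500000.


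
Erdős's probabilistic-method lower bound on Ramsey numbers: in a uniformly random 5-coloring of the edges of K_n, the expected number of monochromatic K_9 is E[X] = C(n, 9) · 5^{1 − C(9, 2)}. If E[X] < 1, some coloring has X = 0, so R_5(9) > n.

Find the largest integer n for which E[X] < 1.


We need C(n, 9) · 5^{1 − 36} < 1, i.e. C(n, 9) < 5^{36 − 1} = 2910383045673370361328125.
Check values of n near the boundary:
  n = 2166: C(2166, 9) = 2844037944203015677277940; 2844037944203015677277940 < 2910383045673370361328125? YES
  n = 2167: C(2167, 9) = 2855899084841489792706810; 2855899084841489792706810 < 2910383045673370361328125? YES
  n = 2168: C(2168, 9) = 2867804175977929537095120; 2867804175977929537095120 < 2910383045673370361328125? YES
  n = 2169: C(2169, 9) = 2879753360044504243499683; 2879753360044504243499683 < 2910383045673370361328125? YES
  n = 2170: C(2170, 9) = 2891746779868845075610510; 2891746779868845075610510 < 2910383045673370361328125? YES
  n = 2171: C(2171, 9) = 2903784578674959601827205; 2903784578674959601827205 < 2910383045673370361328125? YES
  n = 2172: C(2172, 9) = 2915866900084148060642020; 2915866900084148060642020 < 2910383045673370361328125? NO
  n = 2173: C(2173, 9) = 2927993888115921319674265; 2927993888115921319674265 < 2910383045673370361328125? NO
  n = 2174: C(2174, 9) = 2940165687188920530702934; 2940165687188920530702934 < 2910383045673370361328125? NO
The largest n with C(n, 9) < 2910383045673370361328125 is n = 2171 (where E[X] = 580756915734991920365441/582076609134674072265625 ≈ 0.9977). Hence R_5(9) > 2171, i.e. R_5(9) ≥ 2172.

Largest n = 2171; hence R_5(9) > 2171.


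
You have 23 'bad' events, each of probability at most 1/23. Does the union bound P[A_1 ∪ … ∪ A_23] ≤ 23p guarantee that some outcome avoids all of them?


Union bound: P[∪_{i=1}^{23} A_i] ≤ Σ_i P[A_i] ≤ 23·p = 23·(1/23) = 1.
Numerically: 1 ≈ 1.00000.
Is 1 < 1? NO.
Since the bound 1 is ≥ 1, the union bound is uninformative here; it does NOT by itself certify existence.

23·p = 1 ≈ 1.00000; existence NOT certified by the union bound.


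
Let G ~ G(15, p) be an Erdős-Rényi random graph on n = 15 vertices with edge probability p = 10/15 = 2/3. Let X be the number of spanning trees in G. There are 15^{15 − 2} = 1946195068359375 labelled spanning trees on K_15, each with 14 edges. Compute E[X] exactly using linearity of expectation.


K_15 has 15^{15 − 2} = 1946195068359375 labelled spanning trees.
For each such spanning tree H, let X_H = 1 if all 14 edges of H are present in G. Then P[X_H = 1] = p^{14} = (2/3)^{14} = 16384/4782969.
By linearity: E[X] = Σ_H E[X_H] = 1946195068359375 · p^{14} = 1946195068359375 · 16384/4782969 = 20000000000000/3.
Numerically: E[X] ≈ 6.6667e+12.

E[X] = 1946195068359375 · (2/3)^{14} = 20000000000000/3 ≈ 6.6667e+12.


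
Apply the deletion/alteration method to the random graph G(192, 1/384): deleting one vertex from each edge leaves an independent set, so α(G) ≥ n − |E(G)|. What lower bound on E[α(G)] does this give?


E[|E(G)|] = C(192, 2)·p = 18336 · (1/384) = 191/4.
E[α(G)] ≥ n − E[|E(G)|] = 192 − 191/4 = 577/4.
Numerically: ≈ 144.250000.
(This is only a lower bound; the true E[α(G)] may be larger.)

E[α(G)] ≥ 577/4 ≈ 144.250000.


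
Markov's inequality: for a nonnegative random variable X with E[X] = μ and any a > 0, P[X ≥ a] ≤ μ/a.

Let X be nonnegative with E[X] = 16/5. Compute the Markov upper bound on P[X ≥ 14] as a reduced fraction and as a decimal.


μ = E[X] = 16/5, a = 14.
Markov: P[X ≥ 14] ≤ μ/a = (16/5)/14 = 8/35.
Numerically: ≈ 0.2286.
(Since a = 14 > μ = 3.2000, the bound 8/35 is < 1 and informative.)

P[X ≥ 14] ≤ 8/35 ≈ 0.2286.


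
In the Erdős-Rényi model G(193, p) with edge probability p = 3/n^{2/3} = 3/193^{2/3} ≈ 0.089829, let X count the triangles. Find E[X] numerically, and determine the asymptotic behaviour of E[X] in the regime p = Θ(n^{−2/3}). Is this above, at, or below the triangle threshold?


Number of potential triangles: C(193, 3) = 1179616.
Each occurs with probability p³ ≈ (0.089829)³ ≈ 7.24851674e-04.
By linearity: E[X] = C(193, 3)·p³ ≈ 1179616 · 7.24851674e-04 ≈ 855.046632.
Since α = 2/3 < 1, p = c/n^{2/3} ≫ 1/n is above the triangle threshold p ~ 1/n. Asymptotically E[X] ~ (c³/6)·n^{3(1−α)} = (3³/6)·n^{1} → ∞; triangles are abundant w.h.p.

E[X] ≈ 855.046632; in regime p = Θ(1/n^{2/3}) E[X] diverges (above the triangle threshold p ~ 1/n).


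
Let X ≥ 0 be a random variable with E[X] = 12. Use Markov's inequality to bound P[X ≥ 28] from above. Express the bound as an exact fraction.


μ = E[X] = 12, a = 28.
Markov: P[X ≥ 28] ≤ μ/a = (12)/28 = 3/7.
Numerically: ≈ 0.4286.
(Since a = 28 > μ = 12.0000, the bound 3/7 is < 1 and informative.)

P[X ≥ 28] ≤ 3/7 ≈ 0.4286.


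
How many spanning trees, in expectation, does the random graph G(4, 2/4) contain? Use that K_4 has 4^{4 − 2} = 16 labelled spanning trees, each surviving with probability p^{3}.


K_4 has 4^{4 − 2} = 16 labelled spanning trees.
For each such spanning tree H, let X_H = 1 if all 3 edges of H are present in G. Then P[X_H = 1] = p^{3} = (1/2)^{3} = 1/8.
By linearity of expectation: E[X] = Σ_H E[X_H] = 16 · p^{3} = 16 · 1/8 = 2.
Numerically: E[X] ≈ 2.

E[X] = 16 · (1/2)^{3} = 2 ≈ 2.


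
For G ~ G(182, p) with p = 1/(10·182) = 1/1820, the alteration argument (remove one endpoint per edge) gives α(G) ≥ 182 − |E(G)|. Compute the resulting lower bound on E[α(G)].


E[|E(G)|] = C(182, 2)·p = 16471 · (1/1820) = 181/20.
E[α(G)] ≥ n − E[|E(G)|] = 182 − 181/20 = 3459/20.
Numerically: ≈ 172.9500.
(This is only a lower bound; the true E[α(G)] may be larger.)

E[α(G)] ≥ 3459/20 ≈ 172.9500.


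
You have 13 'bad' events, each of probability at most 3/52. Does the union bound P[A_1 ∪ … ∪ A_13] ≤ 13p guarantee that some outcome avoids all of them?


Union bound: P[∪_{i=1}^{13} A_i] ≤ Σ_i P[A_i] ≤ 13·p = 13·(3/52) = 3/4.
Numerically: 3/4 ≈ 0.750.
Is 3/4 < 1? YES.
Since P[∪ A_i] ≤ 3/4 < 1, the complement has P[∩ A_i^c] ≥ 1 − 3/4 = 1/4 > 0, so some outcome avoids every A_i.

13·p = 3/4 ≈ 0.750; existence CERTIFIED by the union bound.


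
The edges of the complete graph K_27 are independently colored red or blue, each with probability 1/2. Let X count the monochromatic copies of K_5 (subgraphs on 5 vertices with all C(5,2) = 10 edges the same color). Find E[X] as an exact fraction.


Let X = Σ_S X_S over the C(27, 5) = 80730 subsets S of size 5, where X_S = 1 if the K_5 on S is monochromatic.
For a fixed S, the K_5 on S has C(5, 2) = 10 edges. P[all 10 edges red] = (1/2)^10, and likewise for blue, so P[monochromatic] = 2·(1/2)^10 = 2^{1 − 10} = 1/512.
Summing: E[X] = C(27, 5) · 2^{1 − 10} = 80730 · 1/512 = 40365/256.
Numerically: E[X] ≈ 157.6758.

E[X] = C(27,5)·2^(1−C(5,2)) = 40365/256 ≈ 157.6758.


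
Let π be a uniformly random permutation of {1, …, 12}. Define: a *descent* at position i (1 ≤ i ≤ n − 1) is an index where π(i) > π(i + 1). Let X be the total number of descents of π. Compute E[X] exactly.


Write X = Σ X_I over i = 1, …, 11, with X_I the indicator of one descent.
There are 11 indicators.
For each fixed i, the pair (π(i), π(i+1)) is a uniformly random ordered pair of distinct values from {1, …, 12}; by symmetry P[π(i) > π(i+1)] = 1/2.
By linearity: E[X] = 11 · (1/2) = (12 − 1) · (1/2) = 11/2 ≈ 5.500.

E[X] = 11/2 = 5.500.


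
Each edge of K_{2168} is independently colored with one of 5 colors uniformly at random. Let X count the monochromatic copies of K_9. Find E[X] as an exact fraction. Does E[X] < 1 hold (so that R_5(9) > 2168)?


E[X] = C(2168, 9) · 5^{1 − 36} = 2867804175977929537095120 · 5^{−35} = 2867804175977929537095120/2910383045673370361328125.
As a reduced fraction: E[X] = 573560835195585907419024/582076609134674072265625 ≈ 0.9853700.
Is E[X] < 1? YES.
Since E[X] < 1, there exists a 5-coloring of K_{2168} with no monochromatic K_9; hence R_5(9) > 2168.

E[X] = 573560835195585907419024/582076609134674072265625 ≈ 0.9853700; E[X] < 1, so R_5(9) > 2168.


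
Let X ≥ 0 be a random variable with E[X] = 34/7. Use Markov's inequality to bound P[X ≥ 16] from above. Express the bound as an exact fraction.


μ = E[X] = 34/7, a = 16.
Markov: P[X ≥ 16] ≤ μ/a = (34/7)/16 = 17/56.
Numerically: ≈ 0.304.
(Since a = 16 > μ = 4.857, the bound 17/56 is < 1 and informative.)

P[X ≥ 16] ≤ 17/56 ≈ 0.304.


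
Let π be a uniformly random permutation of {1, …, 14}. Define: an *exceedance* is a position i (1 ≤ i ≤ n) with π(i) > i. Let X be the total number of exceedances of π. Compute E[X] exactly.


Write X = Σ_{i=1}^{14} X_i, where X_i = 1_{π(i) > i}.
For each fixed i, π(i) is uniform over {1, …, 14} (marginal of a uniform permutation), so P[π(i) > i] = (n − i)/n. Summing: Σ_{i=1}^{14} (n − i)/n = (0 + 1 + … + 13)/14 = 14(14 − 1)/(2·14) = (14 − 1)/2.
Hence E[X] = Σ_{i=1}^{14} (14 − i)/14 = 13/2 ≈ 6.50000.

E[X] = 13/2 = 6.50000.


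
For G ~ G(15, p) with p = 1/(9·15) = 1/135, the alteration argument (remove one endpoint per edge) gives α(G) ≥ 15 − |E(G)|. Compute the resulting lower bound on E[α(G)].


E[|E(G)|] = C(15, 2)·p = 105 · (1/135) = 7/9.
E[α(G)] ≥ n − E[|E(G)|] = 15 − 7/9 = 128/9.
Numerically: ≈ 14.222222.
(This is only a lower bound; the true E[α(G)] may be larger.)

E[α(G)] ≥ 128/9 ≈ 14.222222.


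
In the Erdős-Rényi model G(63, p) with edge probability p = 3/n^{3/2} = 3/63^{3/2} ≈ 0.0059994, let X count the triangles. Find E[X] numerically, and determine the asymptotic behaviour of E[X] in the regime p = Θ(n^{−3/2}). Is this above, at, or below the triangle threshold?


Number of potential triangles: C(63, 3) = 39711.
Each occurs with probability p³ ≈ (0.0059994)³ ≈ 2.1593910e-07.
By linearity: E[X] = C(63, 3)·p³ ≈ 39711 · 2.1593910e-07 ≈ 0.00858.
Since α = 3/2 > 1, p = c/n^{3/2} = o(1/n) is below the triangle threshold p ~ 1/n. Asymptotically E[X] ~ (c³/6)·n^{3(1−α)} = (3³/6)·n^{-1.5} → 0, so by Markov's inequality G has no triangles w.h.p.

E[X] ≈ 0.00858; in regime p = Θ(1/n^{3/2}) E[X] tends to 0 (below the triangle threshold p ~ 1/n).


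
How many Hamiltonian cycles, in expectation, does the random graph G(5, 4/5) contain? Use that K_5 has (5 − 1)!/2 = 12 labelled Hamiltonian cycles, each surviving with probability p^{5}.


K_5 has (5 − 1)!/2 = 12 labelled Hamiltonian cycles.
For each such Hamiltonian cycle H, let X_H = 1 if all 5 edges of H are present in G. Then P[X_H = 1] = p^{5} = (4/5)^{5} = 1024/3125.
By linearity of expectation: E[X] = Σ_H E[X_H] = 12 · p^{5} = 12 · 1024/3125 = 12288/3125.
Numerically: E[X] ≈ 3.93216.

E[X] = 12 · (4/5)^{5} = 12288/3125 ≈ 3.93216.


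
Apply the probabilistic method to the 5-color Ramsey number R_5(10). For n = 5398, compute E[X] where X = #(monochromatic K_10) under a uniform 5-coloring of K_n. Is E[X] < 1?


E[X] = C(5398, 10) · 5^{1 − 45} = 5740413564134635387185954535766 · 5^{−44} = 5740413564134635387185954535766/5684341886080801486968994140625.
As a reduced fraction: E[X] = 5740413564134635387185954535766/5684341886080801486968994140625 ≈ 1.0099.
Is E[X] < 1? NO.
Since E[X] ≥ 1, the first-moment bound is inconclusive at n = 5398; it does NOT by itself certify R_5(10) > 5398.

E[X] = 5740413564134635387185954535766/5684341886080801486968994140625 ≈ 1.0099; E[X] ≥ 1; first-moment method inconclusive here.


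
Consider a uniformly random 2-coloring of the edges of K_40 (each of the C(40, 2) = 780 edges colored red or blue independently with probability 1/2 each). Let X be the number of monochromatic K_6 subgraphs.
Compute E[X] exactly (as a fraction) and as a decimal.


Let X = Σ_S X_S over the C(40, 6) = 3838380 subsets S of size 6, where X_S = 1 if the K_6 on S is monochromatic.
For a fixed S, the K_6 on S has C(6, 2) = 15 edges. P[all 15 edges red] = (1/2)^15, and likewise for blue, so P[monochromatic] = 2·(1/2)^15 = 2^{1 − 15} = 1/16384.
Summing: E[X] = C(40, 6) · 2^{1 − 15} = 3838380 · 1/16384 = 959595/4096.
Numerically: E[X] ≈ 234.276123.

E[X] = C(40,6)·2^(1−C(6,2)) = 959595/4096 ≈ 234.276123.


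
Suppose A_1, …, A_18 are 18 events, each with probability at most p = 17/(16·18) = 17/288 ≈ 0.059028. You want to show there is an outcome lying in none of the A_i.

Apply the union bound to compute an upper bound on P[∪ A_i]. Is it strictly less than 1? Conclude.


Union bound: P[∪_{i=1}^{18} A_i] ≤ Σ_i P[A_i] ≤ 18·p = 18·(17/288) = 17/16.
Numerically: 17/16 ≈ 1.062500.
Is 17/16 < 1? NO.
Since the bound 17/16 is ≥ 1, the union bound is uninformative here; it does NOT by itself certify existence.

18·p = 17/16 ≈ 1.062500; existence NOT certified by the union bound.


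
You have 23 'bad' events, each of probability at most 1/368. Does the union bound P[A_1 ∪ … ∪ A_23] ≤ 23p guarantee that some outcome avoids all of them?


Union bound: P[∪_{i=1}^{23} A_i] ≤ Σ_i P[A_i] ≤ 23·p = 23·(1/368) = 1/16.
Numerically: 1/16 ≈ 0.06250.
Is 1/16 < 1? YES.
Since P[∪ A_i] ≤ 1/16 < 1, the complement has P[∩ A_i^c] ≥ 1 − 1/16 = 15/16 > 0, so some outcome avoids every A_i.

23·p = 1/16 ≈ 0.06250; existence CERTIFIED by the union bound.


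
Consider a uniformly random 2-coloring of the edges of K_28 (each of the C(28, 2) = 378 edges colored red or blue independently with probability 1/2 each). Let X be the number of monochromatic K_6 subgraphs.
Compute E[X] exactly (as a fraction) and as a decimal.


Let X = Σ_S X_S over the C(28, 6) = 376740 subsets S of size 6, where X_S = 1 if the K_6 on S is monochromatic.
For a fixed S, the K_6 on S has C(6, 2) = 15 edges. P[all 15 edges red] = (1/2)^15, and likewise for blue, so P[monochromatic] = 2·(1/2)^15 = 2^{1 − 15} = 1/16384.
Summing: E[X] = C(28, 6) · 2^{1 − 15} = 376740 · 1/16384 = 94185/4096.
Numerically: E[X] ≈ 22.9944.

E[X] = C(28,6)·2^(1−C(6,2)) = 94185/4096 ≈ 22.9944.


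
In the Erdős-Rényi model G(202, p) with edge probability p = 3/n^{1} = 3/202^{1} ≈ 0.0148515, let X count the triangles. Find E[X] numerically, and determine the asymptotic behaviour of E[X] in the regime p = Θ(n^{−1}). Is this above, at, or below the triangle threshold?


Number of potential triangles: C(202, 3) = 1353400.
Each occurs with probability p³ ≈ (0.0148515)³ ≈ 3.27574175e-06.
By linearity: E[X] = C(202, 3)·p³ ≈ 1353400 · 3.27574175e-06 ≈ 4.433389.
Here α = 1, so p = 3/n is exactly at the triangle threshold p ~ 1/n. Asymptotically E[X] → c³/6 = 3³/6 = 9/2 ≈ 4.500000, a bounded constant. In this regime the triangle count is asymptotically Poisson(c³/6).

E[X] ≈ 4.433389; in regime p = Θ(1/n^{1}) E[X] stays bounded (at the triangle threshold p ~ 1/n).


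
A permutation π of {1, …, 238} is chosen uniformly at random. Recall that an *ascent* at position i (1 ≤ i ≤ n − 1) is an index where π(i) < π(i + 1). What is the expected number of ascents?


Write X = Σ X_I over i = 1, …, 237, with X_I the indicator of one ascent.
There are 237 indicators.
For each fixed i, the pair (π(i), π(i+1)) is a uniformly random ordered pair of distinct values from {1, …, 238}; by symmetry P[π(i) < π(i+1)] = 1/2.
By linearity: E[X] = 237 · (1/2) = (238 − 1) · (1/2) = 237/2 ≈ 118.500000.

E[X] = 237/2 = 118.500000.


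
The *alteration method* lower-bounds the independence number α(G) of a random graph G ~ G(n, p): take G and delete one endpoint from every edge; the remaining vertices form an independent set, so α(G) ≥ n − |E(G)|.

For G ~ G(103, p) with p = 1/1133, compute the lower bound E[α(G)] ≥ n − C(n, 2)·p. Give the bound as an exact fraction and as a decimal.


E[|E(G)|] = C(103, 2)·p = 5253 · (1/1133) = 51/11.
E[α(G)] ≥ n − E[|E(G)|] = 103 − 51/11 = 1082/11.
Numerically: ≈ 98.364.
(This is only a lower bound; the true E[α(G)] may be larger.)

E[α(G)] ≥ 1082/11 ≈ 98.364.


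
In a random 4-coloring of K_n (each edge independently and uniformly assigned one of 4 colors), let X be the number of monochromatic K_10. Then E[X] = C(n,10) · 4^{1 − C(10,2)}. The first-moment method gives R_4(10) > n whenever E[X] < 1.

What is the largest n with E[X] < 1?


We need C(n, 10) · 4^{1 − 45} < 1, i.e. C(n, 10) < 4^{45 − 1} = 309485009821345068724781056.
Check values of n near the boundary:
  n = 2020: C(2020, 10) = 304832018578739931133653656; 304832018578739931133653656 < 309485009821345068724781056? YES
  n = 2021: C(2021, 10) = 306347841644770462864800616; 306347841644770462864800616 < 309485009821345068724781056? YES
  n = 2022: C(2022, 10) = 307870445231474093395937796; 307870445231474093395937796 < 309485009821345068724781056? YES
  n = 2023: C(2023, 10) = 309399856285778485315440716; 309399856285778485315440716 < 309485009821345068724781056? YES
  n = 2024: C(2024, 10) = 310936101848269937576192656; 310936101848269937576192656 < 309485009821345068724781056? NO
  n = 2025: C(2025, 10) = 312479209053472269772600560; 312479209053472269772600560 < 309485009821345068724781056? NO
  n = 2026: C(2026, 10) = 314029205130126398094885285; 314029205130126398094885285 < 309485009821345068724781056? NO
The largest n with C(n, 10) < 309485009821345068724781056 is n = 2023 (where E[X] = 77349964071444621328860179/77371252455336267181195264 ≈ 1.000). Hence R_4(10) > 2023, i.e. R_4(10) ≥ 2024.

Largest n = 2023; hence R_4(10) > 2023.


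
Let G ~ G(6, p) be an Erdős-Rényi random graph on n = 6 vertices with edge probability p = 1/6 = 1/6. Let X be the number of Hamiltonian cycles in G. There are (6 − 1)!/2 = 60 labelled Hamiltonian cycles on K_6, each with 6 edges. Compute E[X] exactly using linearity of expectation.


K_6 has (6 − 1)!/2 = 60 labelled Hamiltonian cycles.
For each such Hamiltonian cycle H, let X_H = 1 if all 6 edges of H are present in G. Then P[X_H = 1] = p^{6} = (1/6)^{6} = 1/46656.
Summing the indicators: E[X] = Σ_H E[X_H] = 60 · p^{6} = 60 · 1/46656 = 5/3888.
Numerically: E[X] ≈ 0.00128601.

E[X] = 60 · (1/6)^{6} = 5/3888 ≈ 0.00128601.


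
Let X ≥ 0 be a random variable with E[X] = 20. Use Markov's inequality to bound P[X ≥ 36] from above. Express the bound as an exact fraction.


μ = E[X] = 20, a = 36.
Markov: P[X ≥ 36] ≤ μ/a = (20)/36 = 5/9.
Numerically: ≈ 0.5556.
(Since a = 36 > μ = 20.0000, the bound 5/9 is < 1 and informative.)

P[X ≥ 36] ≤ 5/9 ≈ 0.5556.


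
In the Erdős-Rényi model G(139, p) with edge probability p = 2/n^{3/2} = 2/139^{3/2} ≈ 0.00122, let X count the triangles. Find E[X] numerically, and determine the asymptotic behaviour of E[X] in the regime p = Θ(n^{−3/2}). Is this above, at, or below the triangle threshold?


Number of potential triangles: C(139, 3) = 437989.
Each occurs with probability p³ ≈ (0.00122)³ ≈ 1.81770e-09.
By linearity: E[X] = C(139, 3)·p³ ≈ 437989 · 1.81770e-09 ≈ 0.001.
Since α = 3/2 > 1, p = c/n^{3/2} = o(1/n) is below the triangle threshold p ~ 1/n. Asymptotically E[X] ~ (c³/6)·n^{3(1−α)} = (2³/6)·n^{-1.5} → 0, so by Markov's inequality G has no triangles w.h.p.

E[X] ≈ 0.001; in regime p = Θ(1/n^{3/2}) E[X] tends to 0 (below the triangle threshold p ~ 1/n).


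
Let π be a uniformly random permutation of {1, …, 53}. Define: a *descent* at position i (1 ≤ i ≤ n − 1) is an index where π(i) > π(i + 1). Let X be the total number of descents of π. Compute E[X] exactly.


Write X = Σ X_I over i = 1, …, 52, with X_I the indicator of one descent.
There are 52 indicators.
For each fixed i, the pair (π(i), π(i+1)) is a uniformly random ordered pair of distinct values from {1, …, 53}; by symmetry P[π(i) > π(i+1)] = 1/2.
By linearity: E[X] = 52 · (1/2) = (53 − 1) · (1/2) = 26 ≈ 26.000.

E[X] = 26 = 26.000.


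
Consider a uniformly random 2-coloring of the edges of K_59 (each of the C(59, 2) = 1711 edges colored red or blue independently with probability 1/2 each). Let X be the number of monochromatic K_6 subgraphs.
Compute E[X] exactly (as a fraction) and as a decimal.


Let X = Σ_S X_S over the C(59, 6) = 45057474 subsets S of size 6, where X_S = 1 if the K_6 on S is monochromatic.
For a fixed S, the K_6 on S has C(6, 2) = 15 edges. P[all 15 edges red] = (1/2)^15, and likewise for blue, so P[monochromatic] = 2·(1/2)^15 = 2^{1 − 15} = 1/16384.
By linearity of expectation: E[X] = C(59, 6) · 2^{1 − 15} = 45057474 · 1/16384 = 22528737/8192.
Numerically: E[X] ≈ 2750.08997.

E[X] = C(59,6)·2^(1−C(6,2)) = 22528737/8192 ≈ 2750.08997.


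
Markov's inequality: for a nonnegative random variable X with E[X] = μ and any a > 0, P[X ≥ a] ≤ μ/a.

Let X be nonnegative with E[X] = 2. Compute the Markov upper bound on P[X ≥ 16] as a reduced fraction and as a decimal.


μ = E[X] = 2, a = 16.
Markov: P[X ≥ 16] ≤ μ/a = (2)/16 = 1/8.
Numerically: ≈ 0.125000.
(Since a = 16 > μ = 2.000000, the bound 1/8 is < 1 and informative.)

P[X ≥ 16] ≤ 1/8 ≈ 0.125000.


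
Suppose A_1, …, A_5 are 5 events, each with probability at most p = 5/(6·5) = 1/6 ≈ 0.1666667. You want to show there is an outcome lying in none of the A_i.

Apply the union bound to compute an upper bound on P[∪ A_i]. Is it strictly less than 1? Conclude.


Union bound: P[∪_{i=1}^{5} A_i] ≤ Σ_i P[A_i] ≤ 5·p = 5·(1/6) = 5/6.
Numerically: 5/6 ≈ 0.8333333.
Is 5/6 < 1? YES.
Since P[∪ A_i] ≤ 5/6 < 1, the complement has P[∩ A_i^c] ≥ 1 − 5/6 = 1/6 > 0, so some outcome avoids every A_i.

5·p = 5/6 ≈ 0.8333333; existence CERTIFIED by the union bound.


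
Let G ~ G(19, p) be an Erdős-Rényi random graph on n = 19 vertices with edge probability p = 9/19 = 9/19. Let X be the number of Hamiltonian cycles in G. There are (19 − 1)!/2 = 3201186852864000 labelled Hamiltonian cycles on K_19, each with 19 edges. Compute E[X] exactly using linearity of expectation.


K_19 has (19 − 1)!/2 = 3201186852864000 labelled Hamiltonian cycles.
For each such Hamiltonian cycle H, let X_H = 1 if all 19 edges of H are present in G. Then P[X_H = 1] = p^{19} = (9/19)^{19} = 1350851717672992089/1978419655660313589123979.
Summing the indicators: E[X] = Σ_H E[X_H] = 3201186852864000 · p^{19} = 3201186852864000 · 1350851717672992089/1978419655660313589123979 = 4324328758783534194876278992896000/1978419655660313589123979.
Numerically: E[X] ≈ 2.1857e+09.

E[X] = 3201186852864000 · (9/19)^{19} = 4324328758783534194876278992896000/1978419655660313589123979 ≈ 2.1857e+09.


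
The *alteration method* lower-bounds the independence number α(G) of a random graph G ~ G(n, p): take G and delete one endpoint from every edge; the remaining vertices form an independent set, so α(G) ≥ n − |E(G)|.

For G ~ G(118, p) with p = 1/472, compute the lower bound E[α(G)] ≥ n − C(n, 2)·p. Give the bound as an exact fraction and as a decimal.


E[|E(G)|] = C(118, 2)·p = 6903 · (1/472) = 117/8.
E[α(G)] ≥ n − E[|E(G)|] = 118 − 117/8 = 827/8.
Numerically: ≈ 103.3750.
(This is only a lower bound; the true E[α(G)] may be larger.)

E[α(G)] ≥ 827/8 ≈ 103.3750.


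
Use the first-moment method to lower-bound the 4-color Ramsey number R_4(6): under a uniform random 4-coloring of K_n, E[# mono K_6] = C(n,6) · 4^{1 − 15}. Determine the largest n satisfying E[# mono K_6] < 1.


We need C(n, 6) · 4^{1 − 15} < 1, i.e. C(n, 6) < 4^{15 − 1} = 268435456.
Check values of n near the boundary:
  n = 72: C(72, 6) = 156238908; 156238908 < 268435456? YES
  n = 73: C(73, 6) = 170230452; 170230452 < 268435456? YES
  n = 74: C(74, 6) = 185250786; 185250786 < 268435456? YES
  n = 75: C(75, 6) = 201359550; 201359550 < 268435456? YES
  n = 76: C(76, 6) = 218618940; 218618940 < 268435456? YES
  n = 77: C(77, 6) = 237093780; 237093780 < 268435456? YES
  n = 78: C(78, 6) = 256851595; 256851595 < 268435456? YES
  n = 79: C(79, 6) = 277962685; 277962685 < 268435456? NO
  n = 80: C(80, 6) = 300500200; 300500200 < 268435456? NO
The largest n with C(n, 6) < 268435456 is n = 78 (where E[X] = 256851595/268435456 ≈ 0.9568468). Hence R_4(6) > 78, i.e. R_4(6) ≥ 79.

Largest n = 78; hence R_4(6) > 78.


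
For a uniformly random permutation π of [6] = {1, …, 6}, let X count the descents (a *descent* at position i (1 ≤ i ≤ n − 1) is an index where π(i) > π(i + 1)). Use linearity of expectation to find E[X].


Write X = Σ X_I over i = 1, …, 5, with X_I the indicator of one descent.
There are 5 indicators.
For each fixed i, the pair (π(i), π(i+1)) is a uniformly random ordered pair of distinct values from {1, …, 6}; by symmetry P[π(i) > π(i+1)] = 1/2.
By linearity: E[X] = 5 · (1/2) = (6 − 1) · (1/2) = 5/2 ≈ 2.5000.

E[X] = 5/2 = 2.5000.


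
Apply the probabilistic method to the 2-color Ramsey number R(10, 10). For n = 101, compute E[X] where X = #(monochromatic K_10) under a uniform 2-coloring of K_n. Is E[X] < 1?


E[X] = C(101, 10) · 2^{1 − 45} = 19212541264840 · 2^{−44} = 19212541264840/17592186044416.
As a reduced fraction: E[X] = 2401567658105/2199023255552 ≈ 1.0921065.
Is E[X] < 1? NO.
Since E[X] ≥ 1, the first-moment bound is inconclusive at n = 101; it does NOT by itself certify R(10, 10) > 101.

E[X] = 2401567658105/2199023255552 ≈ 1.0921065; E[X] ≥ 1; first-moment method inconclusive here.


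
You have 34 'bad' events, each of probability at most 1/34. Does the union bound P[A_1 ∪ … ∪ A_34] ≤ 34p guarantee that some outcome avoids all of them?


Union bound: P[∪_{i=1}^{34} A_i] ≤ Σ_i P[A_i] ≤ 34·p = 34·(1/34) = 1.
Numerically: 1 ≈ 1.000.
Is 1 < 1? NO.
Since the bound 1 is ≥ 1, the union bound is uninformative here; it does NOT by itself certify existence.

34·p = 1 ≈ 1.000; existence NOT certified by the union bound.


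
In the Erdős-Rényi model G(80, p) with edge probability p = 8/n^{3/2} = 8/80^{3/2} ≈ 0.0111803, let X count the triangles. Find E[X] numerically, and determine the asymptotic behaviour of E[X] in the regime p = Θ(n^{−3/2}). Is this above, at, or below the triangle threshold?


Number of potential triangles: C(80, 3) = 82160.
Each occurs with probability p³ ≈ (0.0111803)³ ≈ 1.39754249e-06.
By linearity: E[X] = C(80, 3)·p³ ≈ 82160 · 1.39754249e-06 ≈ 0.114822.
Since α = 3/2 > 1, p = c/n^{3/2} = o(1/n) is below the triangle threshold p ~ 1/n. Asymptotically E[X] ~ (c³/6)·n^{3(1−α)} = (8³/6)·n^{-1.5} → 0, so by Markov's inequality G has no triangles w.h.p.

E[X] ≈ 0.114822; in regime p = Θ(1/n^{3/2}) E[X] tends to 0 (below the triangle threshold p ~ 1/n).


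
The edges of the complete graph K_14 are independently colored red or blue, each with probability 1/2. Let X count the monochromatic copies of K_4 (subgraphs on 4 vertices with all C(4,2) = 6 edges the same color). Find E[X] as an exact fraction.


Let X = Σ_S X_S over the C(14, 4) = 1001 subsets S of size 4, where X_S = 1 if the K_4 on S is monochromatic.
For a fixed S, the K_4 on S has C(4, 2) = 6 edges. P[all 6 edges red] = (1/2)^6, and likewise for blue, so P[monochromatic] = 2·(1/2)^6 = 2^{1 − 6} = 1/32.
Summing: E[X] = C(14, 4) · 2^{1 − 6} = 1001 · 1/32 = 1001/32.
Numerically: E[X] ≈ 31.28125.

E[X] = C(14,4)·2^(1−C(4,2)) = 1001/32 ≈ 31.28125.


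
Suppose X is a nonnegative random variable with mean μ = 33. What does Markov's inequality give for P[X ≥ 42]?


μ = E[X] = 33, a = 42.
Markov: P[X ≥ 42] ≤ μ/a = (33)/42 = 11/14.
Numerically: ≈ 0.786.
(Since a = 42 > μ = 33.000, the bound 11/14 is < 1 and informative.)

P[X ≥ 42] ≤ 11/14 ≈ 0.786.


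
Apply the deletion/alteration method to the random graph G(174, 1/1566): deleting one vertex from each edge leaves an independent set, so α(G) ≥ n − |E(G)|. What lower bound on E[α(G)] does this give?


E[|E(G)|] = C(174, 2)·p = 15051 · (1/1566) = 173/18.
E[α(G)] ≥ n − E[|E(G)|] = 174 − 173/18 = 2959/18.
Numerically: ≈ 164.38889.
(This is only a lower bound; the true E[α(G)] may be larger.)

E[α(G)] ≥ 2959/18 ≈ 164.38889.


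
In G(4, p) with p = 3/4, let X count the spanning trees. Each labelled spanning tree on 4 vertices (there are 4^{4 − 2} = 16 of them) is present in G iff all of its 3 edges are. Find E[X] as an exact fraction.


K_4 has 4^{4 − 2} = 16 labelled spanning trees.
For each such spanning tree H, let X_H = 1 if all 3 edges of H are present in G. Then P[X_H = 1] = p^{3} = (3/4)^{3} = 27/64.
By linearity of expectation: E[X] = Σ_H E[X_H] = 16 · p^{3} = 16 · 27/64 = 27/4.
Numerically: E[X] ≈ 6.75.

E[X] = 16 · (3/4)^{3} = 27/4 ≈ 6.75.


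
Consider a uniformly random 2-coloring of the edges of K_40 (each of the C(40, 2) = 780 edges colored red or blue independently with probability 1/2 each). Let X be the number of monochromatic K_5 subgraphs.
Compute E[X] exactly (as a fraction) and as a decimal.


Let X = Σ_S X_S over the C(40, 5) = 658008 subsets S of size 5, where X_S = 1 if the K_5 on S is monochromatic.
For a fixed S, the K_5 on S has C(5, 2) = 10 edges. P[all 10 edges red] = (1/2)^10, and likewise for blue, so P[monochromatic] = 2·(1/2)^10 = 2^{1 − 10} = 1/512.
Summing: E[X] = C(40, 5) · 2^{1 − 10} = 658008 · 1/512 = 82251/64.
Numerically: E[X] ≈ 1285.17188.

E[X] = C(40,5)·2^(1−C(5,2)) = 82251/64 ≈ 1285.17188.


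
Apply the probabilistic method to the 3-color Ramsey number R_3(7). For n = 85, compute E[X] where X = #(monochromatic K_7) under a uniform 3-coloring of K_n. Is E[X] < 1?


E[X] = C(85, 7) · 3^{1 − 21} = 4935847320 · 3^{−20} = 4935847320/3486784401.
As a reduced fraction: E[X] = 182809160/129140163 ≈ 1.4155872.
Is E[X] < 1? NO.
Since E[X] ≥ 1, the first-moment bound is inconclusive at n = 85; it does NOT by itself certify R_3(7) > 85.

E[X] = 182809160/129140163 ≈ 1.4155872; E[X] ≥ 1; first-moment method inconclusive here.


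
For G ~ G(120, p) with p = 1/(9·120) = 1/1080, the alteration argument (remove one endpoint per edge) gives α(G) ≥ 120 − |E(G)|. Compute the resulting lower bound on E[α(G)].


E[|E(G)|] = C(120, 2)·p = 7140 · (1/1080) = 119/18.
E[α(G)] ≥ n − E[|E(G)|] = 120 − 119/18 = 2041/18.
Numerically: ≈ 113.389.
(This is only a lower bound; the true E[α(G)] may be larger.)

E[α(G)] ≥ 2041/18 ≈ 113.389.


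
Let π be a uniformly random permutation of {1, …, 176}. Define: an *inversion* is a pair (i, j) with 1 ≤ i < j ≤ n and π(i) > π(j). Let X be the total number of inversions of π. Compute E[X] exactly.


Write X = Σ X_I over the C(176, 2) = 15400 pairs i < j, with X_I the indicator of one inversion.
There are 15400 indicators.
For each fixed pair i < j, the values π(i) and π(j) are two distinct elements of {1, …, 176} in uniformly random order; by symmetry P[π(i) > π(j)] = 1/2.
By linearity: E[X] = 15400 · (1/2) = C(176, 2) · (1/2) = 15400/2 = 7700 ≈ 7700.000.

E[X] = 7700 = 7700.000.


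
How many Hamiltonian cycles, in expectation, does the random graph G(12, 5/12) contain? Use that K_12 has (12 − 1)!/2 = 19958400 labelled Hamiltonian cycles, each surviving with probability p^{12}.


K_12 has (12 − 1)!/2 = 19958400 labelled Hamiltonian cycles.
For each such Hamiltonian cycle H, let X_H = 1 if all 12 edges of H are present in G. Then P[X_H = 1] = p^{12} = (5/12)^{12} = 244140625/8916100448256.
By linearity: E[X] = Σ_H E[X_H] = 19958400 · p^{12} = 19958400 · 244140625/8916100448256 = 469970703125/859963392.
Numerically: E[X] ≈ 546.5.

E[X] = 19958400 · (5/12)^{12} = 469970703125/859963392 ≈ 546.5.


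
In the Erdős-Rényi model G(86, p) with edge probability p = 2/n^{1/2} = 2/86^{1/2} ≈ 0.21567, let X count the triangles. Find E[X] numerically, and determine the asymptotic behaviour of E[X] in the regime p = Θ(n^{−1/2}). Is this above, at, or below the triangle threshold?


Number of potential triangles: C(86, 3) = 102340.
Each occurs with probability p³ ≈ (0.21567)³ ≈ 1.0030956e-02.
By linearity: E[X] = C(86, 3)·p³ ≈ 102340 · 1.0030956e-02 ≈ 1026.56800.
Since α = 1/2 < 1, p = c/n^{1/2} ≫ 1/n is above the triangle threshold p ~ 1/n. Asymptotically E[X] ~ (c³/6)·n^{3(1−α)} = (2³/6)·n^{1.5} → ∞; triangles are abundant w.h.p.

E[X] ≈ 1026.56800; in regime p = Θ(1/n^{1/2}) E[X] diverges (above the triangle threshold p ~ 1/n).


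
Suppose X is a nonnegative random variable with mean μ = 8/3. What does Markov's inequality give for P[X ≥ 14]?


μ = E[X] = 8/3, a = 14.
Markov: P[X ≥ 14] ≤ μ/a = (8/3)/14 = 4/21.
Numerically: ≈ 0.190.
(Since a = 14 > μ = 2.667, the bound 4/21 is < 1 and informative.)

P[X ≥ 14] ≤ 4/21 ≈ 0.190.


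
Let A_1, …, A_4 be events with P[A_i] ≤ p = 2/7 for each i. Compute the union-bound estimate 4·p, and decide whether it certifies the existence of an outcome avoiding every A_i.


Union bound: P[∪_{i=1}^{4} A_i] ≤ Σ_i P[A_i] ≤ 4·p = 4·(2/7) = 8/7.
Numerically: 8/7 ≈ 1.1429.
Is 8/7 < 1? NO.
Since the bound 8/7 is ≥ 1, the union bound is uninformative here; it does NOT by itself certify existence.

4·p = 8/7 ≈ 1.1429; existence NOT certified by the union bound.


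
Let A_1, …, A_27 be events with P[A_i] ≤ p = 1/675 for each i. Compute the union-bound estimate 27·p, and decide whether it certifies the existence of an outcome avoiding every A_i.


Union bound: P[∪_{i=1}^{27} A_i] ≤ Σ_i P[A_i] ≤ 27·p = 27·(1/675) = 1/25.
Numerically: 1/25 ≈ 0.040.
Is 1/25 < 1? YES.
Since P[∪ A_i] ≤ 1/25 < 1, the complement has P[∩ A_i^c] ≥ 1 − 1/25 = 24/25 > 0, so some outcome avoids every A_i.

27·p = 1/25 ≈ 0.040; existence CERTIFIED by the union bound.


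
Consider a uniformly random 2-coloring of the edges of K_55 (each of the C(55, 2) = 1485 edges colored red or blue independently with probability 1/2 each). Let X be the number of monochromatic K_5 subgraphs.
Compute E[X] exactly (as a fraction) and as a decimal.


Let X = Σ_S X_S over the C(55, 5) = 3478761 subsets S of size 5, where X_S = 1 if the K_5 on S is monochromatic.
For a fixed S, the K_5 on S has C(5, 2) = 10 edges. P[all 10 edges red] = (1/2)^10, and likewise for blue, so P[monochromatic] = 2·(1/2)^10 = 2^{1 − 10} = 1/512.
By linearity of expectation: E[X] = C(55, 5) · 2^{1 − 10} = 3478761 · 1/512 = 3478761/512.
Numerically: E[X] ≈ 6794.455.

E[X] = C(55,5)·2^(1−C(5,2)) = 3478761/512 ≈ 6794.455.


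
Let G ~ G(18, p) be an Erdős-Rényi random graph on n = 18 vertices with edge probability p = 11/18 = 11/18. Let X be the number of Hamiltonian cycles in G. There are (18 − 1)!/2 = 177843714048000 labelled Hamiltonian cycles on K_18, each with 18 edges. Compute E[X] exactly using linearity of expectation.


K_18 has (18 − 1)!/2 = 177843714048000 labelled Hamiltonian cycles.
For each such Hamiltonian cycle H, let X_H = 1 if all 18 edges of H are present in G. Then P[X_H = 1] = p^{18} = (11/18)^{18} = 5559917313492231481/39346408075296537575424.
By linearity of expectation: E[X] = Σ_H E[X_H] = 177843714048000 · p^{18} = 177843714048000 · 5559917313492231481/39346408075296537575424 = 82786473808235140223154875/3294258113514384.
Numerically: E[X] ≈ 2.513e+10.

E[X] = 177843714048000 · (11/18)^{18} = 82786473808235140223154875/3294258113514384 ≈ 2.513e+10.
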